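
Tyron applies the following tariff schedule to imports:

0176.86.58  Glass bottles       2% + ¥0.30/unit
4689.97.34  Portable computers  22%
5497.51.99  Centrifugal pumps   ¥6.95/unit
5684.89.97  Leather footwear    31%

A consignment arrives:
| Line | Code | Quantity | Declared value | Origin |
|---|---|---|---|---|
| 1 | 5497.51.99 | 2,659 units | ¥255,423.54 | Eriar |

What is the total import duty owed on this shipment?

Line 1 (5497.51.99, Eriar, 2,659 units, ¥255,423.54):
Base rate for 5497.51.99 is ¥6.95/unit.
Duty = 2,659 × ¥6.95 = ¥18,480.05.

¥18,480.05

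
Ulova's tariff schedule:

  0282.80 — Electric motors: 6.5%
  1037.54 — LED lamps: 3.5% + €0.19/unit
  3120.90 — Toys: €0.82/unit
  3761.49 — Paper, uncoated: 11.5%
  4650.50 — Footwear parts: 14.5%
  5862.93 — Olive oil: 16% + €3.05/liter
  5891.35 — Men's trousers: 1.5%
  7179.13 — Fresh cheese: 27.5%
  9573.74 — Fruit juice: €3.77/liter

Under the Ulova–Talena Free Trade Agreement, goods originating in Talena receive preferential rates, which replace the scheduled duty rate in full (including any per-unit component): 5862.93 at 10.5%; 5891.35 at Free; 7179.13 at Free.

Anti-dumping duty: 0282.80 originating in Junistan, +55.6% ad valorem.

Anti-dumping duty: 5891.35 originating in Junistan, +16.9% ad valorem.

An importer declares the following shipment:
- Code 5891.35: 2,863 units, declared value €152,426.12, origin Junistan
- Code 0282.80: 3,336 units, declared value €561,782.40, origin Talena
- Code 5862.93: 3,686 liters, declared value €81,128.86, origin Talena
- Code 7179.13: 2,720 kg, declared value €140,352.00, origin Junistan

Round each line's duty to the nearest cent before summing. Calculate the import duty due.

€111,677.60

Line 1 (5891.35, Junistan, 2,863 units, €152,426.12):
Base rate for 5891.35 is 1.5%.
5891.35 has an FTA preferential rate, but origin Junistan is not Talena; base rate stands.
Additional duty on 5891.35 from Junistan: +16.9%. Applied ad valorem rate: 1.5% + 16.9% = 18.4%.
Duty = €152,426.12 × 18.4% = €28,046.41.
Line 2 (0282.80, Talena, 3,336 units, €561,782.40):
Base rate for 0282.80 is 6.5%.
Origin Talena is the FTA partner but 0282.80 is not on the preference list; base rate stands.
The additional-duty order on 0282.80 targets Junistan, not Talena; it does not apply.
Duty = €561,782.40 × 6.5% = €36,515.86.
Line 3 (5862.93, Talena, 3,686 liters, €81,128.86):
Base rate for 5862.93 is 16% + €3.05/liter.
Origin Talena qualifies under the Ulova–Talena agreement and 5862.93 is covered: preferential rate 10.5% applies instead.
Duty = €81,128.86 × 10.5% = €8,518.53.
Line 4 (7179.13, Junistan, 2,720 kg, €140,352.00):
Base rate for 7179.13 is 27.5%.
7179.13 has an FTA preferential rate, but origin Junistan is not Talena; base rate stands.
Duty = €140,352.00 × 27.5% = €38,596.80.
Total = €28,046.41 + €36,515.86 + €8,518.53 + €38,596.80 = €111,677.60.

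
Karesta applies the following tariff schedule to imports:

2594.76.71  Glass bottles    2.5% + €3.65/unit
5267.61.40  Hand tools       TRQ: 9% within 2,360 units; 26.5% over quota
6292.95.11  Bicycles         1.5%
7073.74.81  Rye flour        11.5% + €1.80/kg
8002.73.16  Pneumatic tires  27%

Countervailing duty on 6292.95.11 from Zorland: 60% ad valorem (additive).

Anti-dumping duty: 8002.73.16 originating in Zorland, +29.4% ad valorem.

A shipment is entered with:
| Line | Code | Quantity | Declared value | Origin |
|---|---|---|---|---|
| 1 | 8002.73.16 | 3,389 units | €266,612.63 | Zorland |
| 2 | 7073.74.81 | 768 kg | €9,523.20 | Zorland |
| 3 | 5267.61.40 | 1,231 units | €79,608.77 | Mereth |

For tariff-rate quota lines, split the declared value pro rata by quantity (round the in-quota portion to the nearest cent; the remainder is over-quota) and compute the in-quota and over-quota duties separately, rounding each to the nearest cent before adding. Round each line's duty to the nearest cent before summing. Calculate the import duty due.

Line 1 (8002.73.16, Zorland, 3,389 units, €266,612.63):
Base rate for 8002.73.16 is 27%.
Additional duty on 8002.73.16 from Zorland: +29.4%. Applied ad valorem rate: 27% + 29.4% = 56.4%.
Duty = €266,612.63 × 56.4% = €150,369.52.
Line 2 (7073.74.81, Zorland, 768 kg, €9,523.20):
Base rate for 7073.74.81 is 11.5% + €1.80/kg.
Duty = €9,523.20 × 11.5% + 768 × €1.80 = €2,477.57.
Line 3 (5267.61.40, Mereth, 1,231 units, €79,608.77):
Code 5267.61.40 is under a tariff-rate quota (threshold 2,360 units). Quantity 1,231 units is within the quota, so the in-quota rate 9% applies to the full value.
Duty = €79,608.77 × 9% = €7,164.79.
Total = €150,369.52 + €2,477.57 + €7,164.79 = €160,011.88.

€160,011.88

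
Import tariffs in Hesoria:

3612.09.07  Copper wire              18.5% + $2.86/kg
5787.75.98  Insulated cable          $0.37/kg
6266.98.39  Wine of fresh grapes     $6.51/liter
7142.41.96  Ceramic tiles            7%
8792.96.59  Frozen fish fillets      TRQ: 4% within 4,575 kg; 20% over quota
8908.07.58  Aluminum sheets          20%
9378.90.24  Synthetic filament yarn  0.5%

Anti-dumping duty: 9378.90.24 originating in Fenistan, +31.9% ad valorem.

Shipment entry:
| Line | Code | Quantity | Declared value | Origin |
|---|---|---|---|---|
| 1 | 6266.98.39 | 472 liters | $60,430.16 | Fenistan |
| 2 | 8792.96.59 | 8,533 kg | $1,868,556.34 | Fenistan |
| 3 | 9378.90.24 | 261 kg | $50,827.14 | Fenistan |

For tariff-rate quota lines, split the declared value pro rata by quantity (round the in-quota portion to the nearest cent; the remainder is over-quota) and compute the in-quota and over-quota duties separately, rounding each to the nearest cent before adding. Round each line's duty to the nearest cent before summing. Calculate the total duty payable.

$232,958.62

Line 1 (6266.98.39, Fenistan, 472 liters, $60,430.16):
Base rate for 6266.98.39 is $6.51/liter.
Duty = 472 × $6.51 = $3,072.72.
Line 2 (8792.96.59, Fenistan, 8,533 kg, $1,868,556.34):
Code 8792.96.59 is under a tariff-rate quota (threshold 4,575 kg). In-quota: 4,575 kg at 4%; over-quota: 3,958 kg at 20%.
Pro-rata value split: in-quota = $1,868,556.34 × 4,575/8,533 = $1,001,833.50; over-quota = $1,868,556.34 − $1,001,833.50 = $866,722.84.
In-quota duty = $1,001,833.50 × 4% = $40,073.34. Over-quota duty = $866,722.84 × 20% = $173,344.57.
Line duty = $40,073.34 + $173,344.57 = $213,417.91.
Line 3 (9378.90.24, Fenistan, 261 kg, $50,827.14):
Base rate for 9378.90.24 is 0.5%.
Additional duty on 9378.90.24 from Fenistan: +31.9%. Applied ad valorem rate: 0.5% + 31.9% = 32.4%.
Duty = $50,827.14 × 32.4% = $16,467.99.
Total = $3,072.72 + $213,417.91 + $16,467.99 = $232,958.62.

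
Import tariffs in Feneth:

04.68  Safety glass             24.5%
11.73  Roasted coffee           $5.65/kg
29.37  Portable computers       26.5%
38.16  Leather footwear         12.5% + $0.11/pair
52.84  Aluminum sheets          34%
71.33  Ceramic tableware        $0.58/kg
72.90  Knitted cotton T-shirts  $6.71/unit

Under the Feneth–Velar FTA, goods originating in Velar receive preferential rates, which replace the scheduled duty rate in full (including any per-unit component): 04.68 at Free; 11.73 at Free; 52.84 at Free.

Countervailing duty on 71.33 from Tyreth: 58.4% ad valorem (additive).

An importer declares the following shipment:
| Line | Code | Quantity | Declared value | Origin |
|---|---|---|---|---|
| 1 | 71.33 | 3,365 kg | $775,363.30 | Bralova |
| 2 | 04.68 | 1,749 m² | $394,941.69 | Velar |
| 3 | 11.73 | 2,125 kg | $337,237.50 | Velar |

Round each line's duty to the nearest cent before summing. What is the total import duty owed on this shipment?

Line 1 (71.33, Bralova, 3,365 kg, $775,363.30):
Base rate for 71.33 is $0.58/kg.
The additional-duty order on 71.33 targets Tyreth, not Bralova; it does not apply.
Duty = 3,365 × $0.58 = $1,951.70.
Line 2 (04.68, Velar, 1,749 m², $394,941.69):
Base rate for 04.68 is 24.5%.
Origin Velar qualifies under the Feneth–Velar agreement and 04.68 is covered: preferential rate Free applies instead.
Duty = $394,941.69 × 0% = $0.00.
Line 3 (11.73, Velar, 2,125 kg, $337,237.50):
Base rate for 11.73 is $5.65/kg.
Origin Velar qualifies under the Feneth–Velar agreement and 11.73 is covered: preferential rate Free applies instead.
Duty = $337,237.50 × 0% = $0.00.
Total = $1,951.70 + $0.00 + $0.00 = $1,951.70.

$1,951.70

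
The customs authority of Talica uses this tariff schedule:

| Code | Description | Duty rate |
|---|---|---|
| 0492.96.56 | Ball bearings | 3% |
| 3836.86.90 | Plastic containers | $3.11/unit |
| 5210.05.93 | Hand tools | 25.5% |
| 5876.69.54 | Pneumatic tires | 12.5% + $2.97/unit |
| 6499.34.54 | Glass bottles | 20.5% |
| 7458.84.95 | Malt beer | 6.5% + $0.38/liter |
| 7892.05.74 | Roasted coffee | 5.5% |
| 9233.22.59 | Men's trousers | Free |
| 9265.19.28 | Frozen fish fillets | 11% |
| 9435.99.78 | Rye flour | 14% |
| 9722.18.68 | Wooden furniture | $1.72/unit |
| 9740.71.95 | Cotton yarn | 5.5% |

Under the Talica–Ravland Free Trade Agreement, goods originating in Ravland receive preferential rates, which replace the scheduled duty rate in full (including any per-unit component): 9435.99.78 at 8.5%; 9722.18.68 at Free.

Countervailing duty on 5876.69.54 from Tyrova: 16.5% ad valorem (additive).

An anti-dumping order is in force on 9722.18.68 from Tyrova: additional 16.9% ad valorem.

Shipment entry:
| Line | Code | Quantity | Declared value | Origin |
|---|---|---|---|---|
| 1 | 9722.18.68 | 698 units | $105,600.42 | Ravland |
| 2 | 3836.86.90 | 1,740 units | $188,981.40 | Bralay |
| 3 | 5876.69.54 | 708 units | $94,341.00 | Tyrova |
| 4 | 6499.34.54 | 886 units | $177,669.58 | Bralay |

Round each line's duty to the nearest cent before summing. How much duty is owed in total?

$71,295.31

Line 1 (9722.18.68, Ravland, 698 units, $105,600.42):
Base rate for 9722.18.68 is $1.72/unit.
Origin Ravland qualifies under the Talica–Ravland agreement and 9722.18.68 is covered: preferential rate Free applies instead.
The additional-duty order on 9722.18.68 targets Tyrova, not Ravland; it does not apply.
Duty = $105,600.42 × 0% = $0.00.
Line 2 (3836.86.90, Bralay, 1,740 units, $188,981.40):
Base rate for 3836.86.90 is $3.11/unit.
Duty = 1,740 × $3.11 = $5,411.40.
Line 3 (5876.69.54, Tyrova, 708 units, $94,341.00):
Base rate for 5876.69.54 is 12.5% + $2.97/unit.
Additional duty on 5876.69.54 from Tyrova: +16.5%. Applied ad valorem rate: 12.5% + 16.5% = 29%.
Duty = $94,341.00 × 29% + 708 × $2.97 = $29,461.65.
Line 4 (6499.34.54, Bralay, 886 units, $177,669.58):
Base rate for 6499.34.54 is 20.5%.
Duty = $177,669.58 × 20.5% = $36,422.26.
Total = $0.00 + $5,411.40 + $29,461.65 + $36,422.26 = $71,295.31.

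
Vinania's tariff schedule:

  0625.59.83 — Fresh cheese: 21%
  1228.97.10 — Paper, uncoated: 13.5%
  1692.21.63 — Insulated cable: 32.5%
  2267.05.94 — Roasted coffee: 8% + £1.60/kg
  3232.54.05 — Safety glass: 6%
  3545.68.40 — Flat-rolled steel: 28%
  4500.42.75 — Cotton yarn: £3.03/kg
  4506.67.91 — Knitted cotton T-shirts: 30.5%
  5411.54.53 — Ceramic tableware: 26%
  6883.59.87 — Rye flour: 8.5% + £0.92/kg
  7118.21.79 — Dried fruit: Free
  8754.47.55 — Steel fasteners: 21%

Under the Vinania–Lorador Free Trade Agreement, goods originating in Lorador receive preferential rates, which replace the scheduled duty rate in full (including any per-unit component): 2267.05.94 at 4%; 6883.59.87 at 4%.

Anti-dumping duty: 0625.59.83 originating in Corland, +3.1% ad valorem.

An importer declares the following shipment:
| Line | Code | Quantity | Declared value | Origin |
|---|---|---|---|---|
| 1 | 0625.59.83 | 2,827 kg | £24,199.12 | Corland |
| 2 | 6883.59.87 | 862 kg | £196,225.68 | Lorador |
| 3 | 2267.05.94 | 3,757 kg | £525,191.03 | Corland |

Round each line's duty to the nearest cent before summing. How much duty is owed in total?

Line 1 (0625.59.83, Corland, 2,827 kg, £24,199.12):
Base rate for 0625.59.83 is 21%.
Additional duty on 0625.59.83 from Corland: +3.1%. Applied ad valorem rate: 21% + 3.1% = 24.1%.
Duty = £24,199.12 × 24.1% = £5,831.99.
Line 2 (6883.59.87, Lorador, 862 kg, £196,225.68):
Base rate for 6883.59.87 is 8.5% + £0.92/kg.
Origin Lorador qualifies under the Vinania–Lorador agreement and 6883.59.87 is covered: preferential rate 4% applies instead.
Duty = £196,225.68 × 4% = £7,849.03.
Line 3 (2267.05.94, Corland, 3,757 kg, £525,191.03):
Base rate for 2267.05.94 is 8% + £1.60/kg.
2267.05.94 has an FTA preferential rate, but origin Corland is not Lorador; base rate stands.
Duty = £525,191.03 × 8% + 3,757 × £1.60 = £48,026.48.
Total = £5,831.99 + £7,849.03 + £48,026.48 = £61,707.50.

£61,707.50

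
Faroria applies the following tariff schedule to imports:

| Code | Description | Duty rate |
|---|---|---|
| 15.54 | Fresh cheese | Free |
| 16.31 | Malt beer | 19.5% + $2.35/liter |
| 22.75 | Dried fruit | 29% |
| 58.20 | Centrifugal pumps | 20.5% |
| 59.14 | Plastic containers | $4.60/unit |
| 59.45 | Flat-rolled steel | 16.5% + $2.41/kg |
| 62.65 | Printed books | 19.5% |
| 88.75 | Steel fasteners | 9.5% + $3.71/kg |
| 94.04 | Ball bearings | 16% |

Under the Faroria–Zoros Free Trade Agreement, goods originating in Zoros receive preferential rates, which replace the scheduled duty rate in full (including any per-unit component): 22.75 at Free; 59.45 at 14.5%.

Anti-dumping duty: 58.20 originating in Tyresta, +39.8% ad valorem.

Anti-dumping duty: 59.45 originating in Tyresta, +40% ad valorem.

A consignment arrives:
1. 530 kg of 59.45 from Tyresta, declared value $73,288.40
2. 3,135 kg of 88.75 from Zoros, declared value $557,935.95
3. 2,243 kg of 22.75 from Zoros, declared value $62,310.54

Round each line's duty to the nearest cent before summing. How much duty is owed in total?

Line 1 (59.45, Tyresta, 530 kg, $73,288.40):
Base rate for 59.45 is 16.5% + $2.41/kg.
59.45 has an FTA preferential rate, but origin Tyresta is not Zoros; base rate stands.
Additional duty on 59.45 from Tyresta: +40%. Applied ad valorem rate: 16.5% + 40% = 56.5%.
Duty = $73,288.40 × 56.5% + 530 × $2.41 = $42,685.25.
Line 2 (88.75, Zoros, 3,135 kg, $557,935.95):
Base rate for 88.75 is 9.5% + $3.71/kg.
Origin Zoros is the FTA partner but 88.75 is not on the preference list; base rate stands.
Duty = $557,935.95 × 9.5% + 3,135 × $3.71 = $64,634.77.
Line 3 (22.75, Zoros, 2,243 kg, $62,310.54):
Base rate for 22.75 is 29%.
Origin Zoros qualifies under the Faroria–Zoros agreement and 22.75 is covered: preferential rate Free applies instead.
Duty = $62,310.54 × 0% = $0.00.
Total = $42,685.25 + $64,634.77 + $0.00 = $107,320.02.

$107,320.02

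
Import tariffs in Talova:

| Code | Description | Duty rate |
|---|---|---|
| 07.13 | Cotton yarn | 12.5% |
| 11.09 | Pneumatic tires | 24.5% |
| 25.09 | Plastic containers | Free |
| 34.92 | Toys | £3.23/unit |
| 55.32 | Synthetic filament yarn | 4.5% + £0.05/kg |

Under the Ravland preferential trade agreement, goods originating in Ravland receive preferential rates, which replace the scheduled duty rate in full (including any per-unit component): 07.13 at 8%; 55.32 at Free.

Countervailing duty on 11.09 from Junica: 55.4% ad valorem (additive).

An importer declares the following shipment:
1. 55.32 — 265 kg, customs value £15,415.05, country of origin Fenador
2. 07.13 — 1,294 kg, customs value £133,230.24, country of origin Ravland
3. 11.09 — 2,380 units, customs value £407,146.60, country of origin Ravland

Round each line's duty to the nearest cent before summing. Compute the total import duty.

Line 1 (55.32, Fenador, 265 kg, £15,415.05):
Base rate for 55.32 is 4.5% + £0.05/kg.
55.32 has an FTA preferential rate, but origin Fenador is not Ravland; base rate stands.
Duty = £15,415.05 × 4.5% + 265 × £0.05 = £706.93.
Line 2 (07.13, Ravland, 1,294 kg, £133,230.24):
Base rate for 07.13 is 12.5%.
Origin Ravland qualifies under the Talova–Ravland agreement and 07.13 is covered: preferential rate 8% applies instead.
Duty = £133,230.24 × 8% = £10,658.42.
Line 3 (11.09, Ravland, 2,380 units, £407,146.60):
Base rate for 11.09 is 24.5%.
Origin Ravland is the FTA partner but 11.09 is not on the preference list; base rate stands.
The additional-duty order on 11.09 targets Junica, not Ravland; it does not apply.
Duty = £407,146.60 × 24.5% = £99,750.92.
Total = £706.93 + £10,658.42 + £99,750.92 = £111,116.27.

£111,116.27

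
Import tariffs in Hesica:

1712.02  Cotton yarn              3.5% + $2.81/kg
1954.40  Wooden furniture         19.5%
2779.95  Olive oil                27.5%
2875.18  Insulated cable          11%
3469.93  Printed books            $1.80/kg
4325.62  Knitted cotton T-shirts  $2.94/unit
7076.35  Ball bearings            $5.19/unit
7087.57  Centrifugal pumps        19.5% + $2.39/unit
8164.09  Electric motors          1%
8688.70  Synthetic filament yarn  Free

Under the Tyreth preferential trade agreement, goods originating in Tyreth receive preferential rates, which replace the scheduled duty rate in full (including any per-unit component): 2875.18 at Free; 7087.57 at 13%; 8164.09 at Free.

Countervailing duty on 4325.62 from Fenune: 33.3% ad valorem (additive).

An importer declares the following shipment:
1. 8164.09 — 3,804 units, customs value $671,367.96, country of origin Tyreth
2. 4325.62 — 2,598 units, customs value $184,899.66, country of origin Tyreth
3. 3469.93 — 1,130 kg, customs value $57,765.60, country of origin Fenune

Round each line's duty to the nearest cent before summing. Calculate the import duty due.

Line 1 (8164.09, Tyreth, 3,804 units, $671,367.96):
Base rate for 8164.09 is 1%.
Origin Tyreth qualifies under the Hesica–Tyreth agreement and 8164.09 is covered: preferential rate Free applies instead.
Duty = $671,367.96 × 0% = $0.00.
Line 2 (4325.62, Tyreth, 2,598 units, $184,899.66):
Base rate for 4325.62 is $2.94/unit.
Origin Tyreth is the FTA partner but 4325.62 is not on the preference list; base rate stands.
The additional-duty order on 4325.62 targets Fenune, not Tyreth; it does not apply.
Duty = 2,598 × $2.94 = $7,638.12.
Line 3 (3469.93, Fenune, 1,130 kg, $57,765.60):
Base rate for 3469.93 is $1.80/kg.
Duty = 1,130 × $1.80 = $2,034.00.
Total = $0.00 + $7,638.12 + $2,034.00 = $9,672.12.

$9,672.12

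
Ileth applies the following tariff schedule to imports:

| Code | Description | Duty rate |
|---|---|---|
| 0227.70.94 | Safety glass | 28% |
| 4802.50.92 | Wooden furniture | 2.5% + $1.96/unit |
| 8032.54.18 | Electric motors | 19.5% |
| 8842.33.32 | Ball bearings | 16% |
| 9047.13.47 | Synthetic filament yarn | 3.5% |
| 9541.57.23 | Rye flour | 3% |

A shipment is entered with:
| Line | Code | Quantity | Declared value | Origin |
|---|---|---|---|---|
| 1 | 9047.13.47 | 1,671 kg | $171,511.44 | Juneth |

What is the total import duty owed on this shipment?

$6,002.90

Line 1 (9047.13.47, Juneth, 1,671 kg, $171,511.44):
Base rate for 9047.13.47 is 3.5%.
Duty = $171,511.44 × 3.5% = $6,002.90.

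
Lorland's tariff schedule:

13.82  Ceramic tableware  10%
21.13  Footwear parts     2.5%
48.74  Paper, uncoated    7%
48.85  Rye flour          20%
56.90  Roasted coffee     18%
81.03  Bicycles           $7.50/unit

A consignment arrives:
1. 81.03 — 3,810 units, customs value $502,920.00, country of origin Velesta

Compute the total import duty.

$28,575.00

Line 1 (81.03, Velesta, 3,810 units, $502,920.00):
Base rate for 81.03 is $7.50/unit.
Duty = 3,810 × $7.50 = $28,575.00.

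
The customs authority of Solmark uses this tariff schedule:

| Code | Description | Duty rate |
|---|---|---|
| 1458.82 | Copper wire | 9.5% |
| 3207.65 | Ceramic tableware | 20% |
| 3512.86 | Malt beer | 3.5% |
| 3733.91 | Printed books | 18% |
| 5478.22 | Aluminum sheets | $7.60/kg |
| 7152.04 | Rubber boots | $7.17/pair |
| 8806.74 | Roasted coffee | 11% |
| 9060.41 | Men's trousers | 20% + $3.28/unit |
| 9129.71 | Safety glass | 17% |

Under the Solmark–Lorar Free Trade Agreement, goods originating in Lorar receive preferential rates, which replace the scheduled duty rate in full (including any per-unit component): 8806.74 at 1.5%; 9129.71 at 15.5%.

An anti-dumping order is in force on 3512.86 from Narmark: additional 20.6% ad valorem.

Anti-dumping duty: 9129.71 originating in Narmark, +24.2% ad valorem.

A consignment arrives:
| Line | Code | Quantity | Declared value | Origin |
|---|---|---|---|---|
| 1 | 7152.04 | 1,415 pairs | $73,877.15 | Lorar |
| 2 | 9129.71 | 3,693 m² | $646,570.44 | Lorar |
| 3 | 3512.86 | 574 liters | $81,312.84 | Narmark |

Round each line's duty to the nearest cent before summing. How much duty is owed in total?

Line 1 (7152.04, Lorar, 1,415 pairs, $73,877.15):
Base rate for 7152.04 is $7.17/pair.
Origin Lorar is the FTA partner but 7152.04 is not on the preference list; base rate stands.
Duty = 1,415 × $7.17 = $10,145.55.
Line 2 (9129.71, Lorar, 3,693 m², $646,570.44):
Base rate for 9129.71 is 17%.
Origin Lorar qualifies under the Solmark–Lorar agreement and 9129.71 is covered: preferential rate 15.5% applies instead.
The additional-duty order on 9129.71 targets Narmark, not Lorar; it does not apply.
Duty = $646,570.44 × 15.5% = $100,218.42.
Line 3 (3512.86, Narmark, 574 liters, $81,312.84):
Base rate for 3512.86 is 3.5%.
Additional duty on 3512.86 from Narmark: +20.6%. Applied ad valorem rate: 3.5% + 20.6% = 24.1%.
Duty = $81,312.84 × 24.1% = $19,596.39.
Total = $10,145.55 + $100,218.42 + $19,596.39 = $129,960.36.

$129,960.36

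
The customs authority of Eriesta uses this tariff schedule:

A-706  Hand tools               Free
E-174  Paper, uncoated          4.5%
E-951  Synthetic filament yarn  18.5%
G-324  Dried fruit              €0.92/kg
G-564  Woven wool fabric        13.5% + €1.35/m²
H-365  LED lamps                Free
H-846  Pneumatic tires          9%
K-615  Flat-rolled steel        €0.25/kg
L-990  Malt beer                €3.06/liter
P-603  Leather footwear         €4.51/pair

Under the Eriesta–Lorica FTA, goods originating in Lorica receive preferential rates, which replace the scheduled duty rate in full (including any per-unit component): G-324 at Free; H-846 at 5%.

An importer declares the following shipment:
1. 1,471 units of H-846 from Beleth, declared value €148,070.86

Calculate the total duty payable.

€13,326.38

Line 1 (H-846, Beleth, 1,471 units, €148,070.86):
Base rate for H-846 is 9%.
H-846 has an FTA preferential rate, but origin Beleth is not Lorica; base rate stands.
Duty = €148,070.86 × 9% = €13,326.38.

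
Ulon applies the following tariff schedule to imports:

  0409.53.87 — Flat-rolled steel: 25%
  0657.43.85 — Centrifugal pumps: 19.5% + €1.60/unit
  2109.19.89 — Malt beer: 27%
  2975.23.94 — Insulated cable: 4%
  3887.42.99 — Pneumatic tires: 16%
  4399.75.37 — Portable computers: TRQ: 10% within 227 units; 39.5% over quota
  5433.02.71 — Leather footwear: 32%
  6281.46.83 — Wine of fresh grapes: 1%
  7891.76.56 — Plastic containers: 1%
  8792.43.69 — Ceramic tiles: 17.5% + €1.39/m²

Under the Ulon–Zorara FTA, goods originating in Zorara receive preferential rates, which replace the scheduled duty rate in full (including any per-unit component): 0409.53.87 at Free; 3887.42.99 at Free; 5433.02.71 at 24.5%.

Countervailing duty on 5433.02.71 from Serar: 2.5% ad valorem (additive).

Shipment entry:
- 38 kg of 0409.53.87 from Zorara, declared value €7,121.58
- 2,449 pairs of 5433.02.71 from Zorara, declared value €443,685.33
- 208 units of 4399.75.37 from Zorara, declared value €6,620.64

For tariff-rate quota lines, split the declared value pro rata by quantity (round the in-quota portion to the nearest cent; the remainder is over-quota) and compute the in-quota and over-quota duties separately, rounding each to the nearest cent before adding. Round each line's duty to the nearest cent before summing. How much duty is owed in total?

Line 1 (0409.53.87, Zorara, 38 kg, €7,121.58):
Base rate for 0409.53.87 is 25%.
Origin Zorara qualifies under the Ulon–Zorara agreement and 0409.53.87 is covered: preferential rate Free applies instead.
Duty = €7,121.58 × 0% = €0.00.
Line 2 (5433.02.71, Zorara, 2,449 pairs, €443,685.33):
Base rate for 5433.02.71 is 32%.
Origin Zorara qualifies under the Ulon–Zorara agreement and 5433.02.71 is covered: preferential rate 24.5% applies instead.
The additional-duty order on 5433.02.71 targets Serar, not Zorara; it does not apply.
Duty = €443,685.33 × 24.5% = €108,702.91.
Line 3 (4399.75.37, Zorara, 208 units, €6,620.64):
Code 4399.75.37 is under a tariff-rate quota (threshold 227 units). Quantity 208 units is within the quota, so the in-quota rate 10% applies to the full value.
Duty = €6,620.64 × 10% = €662.06.
Total = €0.00 + €108,702.91 + €662.06 = €109,364.97.

€109,364.97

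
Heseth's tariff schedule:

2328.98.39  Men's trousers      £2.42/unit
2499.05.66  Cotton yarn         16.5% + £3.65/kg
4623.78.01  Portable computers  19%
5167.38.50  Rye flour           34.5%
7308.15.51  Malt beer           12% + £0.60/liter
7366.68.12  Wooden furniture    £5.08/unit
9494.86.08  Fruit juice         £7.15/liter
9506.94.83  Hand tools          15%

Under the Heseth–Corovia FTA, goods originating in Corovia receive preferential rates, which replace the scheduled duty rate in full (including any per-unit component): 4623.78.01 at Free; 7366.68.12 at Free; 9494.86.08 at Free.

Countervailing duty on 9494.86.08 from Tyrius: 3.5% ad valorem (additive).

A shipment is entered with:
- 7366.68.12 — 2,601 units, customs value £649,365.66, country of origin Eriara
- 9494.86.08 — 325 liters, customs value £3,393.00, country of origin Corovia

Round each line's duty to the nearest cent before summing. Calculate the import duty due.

Line 1 (7366.68.12, Eriara, 2,601 units, £649,365.66):
Base rate for 7366.68.12 is £5.08/unit.
7366.68.12 has an FTA preferential rate, but origin Eriara is not Corovia; base rate stands.
Duty = 2,601 × £5.08 = £13,213.08.
Line 2 (9494.86.08, Corovia, 325 liters, £3,393.00):
Base rate for 9494.86.08 is £7.15/liter.
Origin Corovia qualifies under the Heseth–Corovia agreement and 9494.86.08 is covered: preferential rate Free applies instead.
The additional-duty order on 9494.86.08 targets Tyrius, not Corovia; it does not apply.
Duty = £3,393.00 × 0% = £0.00.
Total = £13,213.08 + £0.00 = £13,213.08.

£13,213.08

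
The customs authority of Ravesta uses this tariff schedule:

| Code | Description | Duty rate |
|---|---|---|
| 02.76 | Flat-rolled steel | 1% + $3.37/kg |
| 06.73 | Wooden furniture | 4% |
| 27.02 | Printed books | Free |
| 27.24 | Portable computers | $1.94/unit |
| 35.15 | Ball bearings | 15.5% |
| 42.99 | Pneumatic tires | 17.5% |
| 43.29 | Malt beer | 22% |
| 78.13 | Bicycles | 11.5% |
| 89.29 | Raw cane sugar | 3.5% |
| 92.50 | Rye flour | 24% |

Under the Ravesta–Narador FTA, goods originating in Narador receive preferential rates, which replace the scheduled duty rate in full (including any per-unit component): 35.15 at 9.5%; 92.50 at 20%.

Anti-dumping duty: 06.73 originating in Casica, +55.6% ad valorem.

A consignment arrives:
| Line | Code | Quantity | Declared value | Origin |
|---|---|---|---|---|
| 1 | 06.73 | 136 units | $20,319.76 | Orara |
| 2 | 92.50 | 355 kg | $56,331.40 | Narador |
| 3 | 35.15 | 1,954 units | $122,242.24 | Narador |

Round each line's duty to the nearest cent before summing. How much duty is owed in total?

$23,692.08

Line 1 (06.73, Orara, 136 units, $20,319.76):
Base rate for 06.73 is 4%.
The additional-duty order on 06.73 targets Casica, not Orara; it does not apply.
Duty = $20,319.76 × 4% = $812.79.
Line 2 (92.50, Narador, 355 kg, $56,331.40):
Base rate for 92.50 is 24%.
Origin Narador qualifies under the Ravesta–Narador agreement and 92.50 is covered: preferential rate 20% applies instead.
Duty = $56,331.40 × 20% = $11,266.28.
Line 3 (35.15, Narador, 1,954 units, $122,242.24):
Base rate for 35.15 is 15.5%.
Origin Narador qualifies under the Ravesta–Narador agreement and 35.15 is covered: preferential rate 9.5% applies instead.
Duty = $122,242.24 × 9.5% = $11,613.01.
Total = $812.79 + $11,266.28 + $11,613.01 = $23,692.08.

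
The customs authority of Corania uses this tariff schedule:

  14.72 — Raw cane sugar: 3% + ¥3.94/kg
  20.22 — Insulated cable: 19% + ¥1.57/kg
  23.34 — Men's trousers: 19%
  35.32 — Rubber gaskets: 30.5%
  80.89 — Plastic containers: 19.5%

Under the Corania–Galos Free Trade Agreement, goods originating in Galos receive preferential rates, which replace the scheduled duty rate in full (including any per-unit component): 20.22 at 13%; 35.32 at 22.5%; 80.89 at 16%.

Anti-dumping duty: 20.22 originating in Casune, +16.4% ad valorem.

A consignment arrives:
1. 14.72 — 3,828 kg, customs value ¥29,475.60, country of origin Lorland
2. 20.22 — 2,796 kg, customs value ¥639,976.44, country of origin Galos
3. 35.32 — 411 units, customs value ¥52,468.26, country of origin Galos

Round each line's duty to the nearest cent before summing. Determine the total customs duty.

¥110,968.89

Line 1 (14.72, Lorland, 3,828 kg, ¥29,475.60):
Base rate for 14.72 is 3% + ¥3.94/kg.
Duty = ¥29,475.60 × 3% + 3,828 × ¥3.94 = ¥15,966.59.
Line 2 (20.22, Galos, 2,796 kg, ¥639,976.44):
Base rate for 20.22 is 19% + ¥1.57/kg.
Origin Galos qualifies under the Corania–Galos agreement and 20.22 is covered: preferential rate 13% applies instead.
The additional-duty order on 20.22 targets Casune, not Galos; it does not apply.
Duty = ¥639,976.44 × 13% = ¥83,196.94.
Line 3 (35.32, Galos, 411 units, ¥52,468.26):
Base rate for 35.32 is 30.5%.
Origin Galos qualifies under the Corania–Galos agreement and 35.32 is covered: preferential rate 22.5% applies instead.
Duty = ¥52,468.26 × 22.5% = ¥11,805.36.
Total = ¥15,966.59 + ¥83,196.94 + ¥11,805.36 = ¥110,968.89.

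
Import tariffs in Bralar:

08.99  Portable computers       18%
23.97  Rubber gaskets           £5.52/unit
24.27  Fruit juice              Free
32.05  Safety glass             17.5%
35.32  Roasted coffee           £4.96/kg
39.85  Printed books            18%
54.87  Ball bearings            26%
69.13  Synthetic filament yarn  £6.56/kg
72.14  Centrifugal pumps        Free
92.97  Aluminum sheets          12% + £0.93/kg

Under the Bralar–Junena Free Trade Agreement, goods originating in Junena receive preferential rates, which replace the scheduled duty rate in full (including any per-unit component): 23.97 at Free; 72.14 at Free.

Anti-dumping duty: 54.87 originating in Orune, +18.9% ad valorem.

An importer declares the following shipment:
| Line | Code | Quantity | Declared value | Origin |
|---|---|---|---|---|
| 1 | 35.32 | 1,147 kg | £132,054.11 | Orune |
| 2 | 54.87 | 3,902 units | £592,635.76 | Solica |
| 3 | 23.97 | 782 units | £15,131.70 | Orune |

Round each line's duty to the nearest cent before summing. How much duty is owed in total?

Line 1 (35.32, Orune, 1,147 kg, £132,054.11):
Base rate for 35.32 is £4.96/kg.
Duty = 1,147 × £4.96 = £5,689.12.
Line 2 (54.87, Solica, 3,902 units, £592,635.76):
Base rate for 54.87 is 26%.
The additional-duty order on 54.87 targets Orune, not Solica; it does not apply.
Duty = £592,635.76 × 26% = £154,085.30.
Line 3 (23.97, Orune, 782 units, £15,131.70):
Base rate for 23.97 is £5.52/unit.
23.97 has an FTA preferential rate, but origin Orune is not Junena; base rate stands.
Duty = 782 × £5.52 = £4,316.64.
Total = £5,689.12 + £154,085.30 + £4,316.64 = £164,091.06.

£164,091.06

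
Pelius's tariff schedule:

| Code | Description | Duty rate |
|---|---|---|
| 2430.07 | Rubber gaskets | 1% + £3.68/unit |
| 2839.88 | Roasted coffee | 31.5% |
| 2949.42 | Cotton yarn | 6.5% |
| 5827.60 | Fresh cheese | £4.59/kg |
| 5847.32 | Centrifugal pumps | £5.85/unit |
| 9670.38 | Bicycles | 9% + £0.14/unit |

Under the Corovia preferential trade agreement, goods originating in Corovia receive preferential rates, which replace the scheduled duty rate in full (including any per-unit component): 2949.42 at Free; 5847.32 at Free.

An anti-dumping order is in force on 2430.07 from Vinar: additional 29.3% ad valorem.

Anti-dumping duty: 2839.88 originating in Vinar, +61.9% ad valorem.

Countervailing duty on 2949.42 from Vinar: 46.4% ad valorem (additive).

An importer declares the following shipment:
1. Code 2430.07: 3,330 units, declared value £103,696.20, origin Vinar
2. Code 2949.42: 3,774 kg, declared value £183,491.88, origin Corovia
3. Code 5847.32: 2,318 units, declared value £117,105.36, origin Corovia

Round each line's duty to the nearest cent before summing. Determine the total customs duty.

Line 1 (2430.07, Vinar, 3,330 units, £103,696.20):
Base rate for 2430.07 is 1% + £3.68/unit.
Additional duty on 2430.07 from Vinar: +29.3%. Applied ad valorem rate: 1% + 29.3% = 30.3%.
Duty = £103,696.20 × 30.3% + 3,330 × £3.68 = £43,674.35.
Line 2 (2949.42, Corovia, 3,774 kg, £183,491.88):
Base rate for 2949.42 is 6.5%.
Origin Corovia qualifies under the Pelius–Corovia agreement and 2949.42 is covered: preferential rate Free applies instead.
The additional-duty order on 2949.42 targets Vinar, not Corovia; it does not apply.
Duty = £183,491.88 × 0% = £0.00.
Line 3 (5847.32, Corovia, 2,318 units, £117,105.36):
Base rate for 5847.32 is £5.85/unit.
Origin Corovia qualifies under the Pelius–Corovia agreement and 5847.32 is covered: preferential rate Free applies instead.
Duty = £117,105.36 × 0% = £0.00.
Total = £43,674.35 + £0.00 + £0.00 = £43,674.35.

£43,674.35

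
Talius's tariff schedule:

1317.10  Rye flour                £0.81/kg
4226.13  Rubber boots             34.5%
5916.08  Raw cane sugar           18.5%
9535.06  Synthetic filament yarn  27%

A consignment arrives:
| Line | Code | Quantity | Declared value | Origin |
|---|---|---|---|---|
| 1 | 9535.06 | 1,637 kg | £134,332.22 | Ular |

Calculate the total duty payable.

£36,269.70

Line 1 (9535.06, Ular, 1,637 kg, £134,332.22):
Base rate for 9535.06 is 27%.
Duty = £134,332.22 × 27% = £36,269.70.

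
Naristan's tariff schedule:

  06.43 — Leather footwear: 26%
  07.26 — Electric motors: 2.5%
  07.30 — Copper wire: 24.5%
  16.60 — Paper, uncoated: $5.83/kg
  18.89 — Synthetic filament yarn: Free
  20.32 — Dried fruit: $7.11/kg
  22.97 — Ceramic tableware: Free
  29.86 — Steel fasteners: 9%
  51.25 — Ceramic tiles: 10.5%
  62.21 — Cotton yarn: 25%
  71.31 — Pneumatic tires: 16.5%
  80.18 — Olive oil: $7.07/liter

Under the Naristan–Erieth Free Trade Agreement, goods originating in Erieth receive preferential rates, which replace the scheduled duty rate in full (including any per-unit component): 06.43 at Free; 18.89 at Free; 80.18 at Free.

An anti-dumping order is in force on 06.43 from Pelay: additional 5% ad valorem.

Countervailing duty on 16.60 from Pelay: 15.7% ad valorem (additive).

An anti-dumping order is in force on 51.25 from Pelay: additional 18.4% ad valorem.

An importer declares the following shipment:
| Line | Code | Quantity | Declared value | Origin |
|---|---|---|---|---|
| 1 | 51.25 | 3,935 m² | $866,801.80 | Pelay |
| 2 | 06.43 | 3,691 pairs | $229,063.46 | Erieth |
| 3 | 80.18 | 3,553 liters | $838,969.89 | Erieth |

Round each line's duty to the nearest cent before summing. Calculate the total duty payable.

Line 1 (51.25, Pelay, 3,935 m², $866,801.80):
Base rate for 51.25 is 10.5%.
Additional duty on 51.25 from Pelay: +18.4%. Applied ad valorem rate: 10.5% + 18.4% = 28.9%.
Duty = $866,801.80 × 28.9% = $250,505.72.
Line 2 (06.43, Erieth, 3,691 pairs, $229,063.46):
Base rate for 06.43 is 26%.
Origin Erieth qualifies under the Naristan–Erieth agreement and 06.43 is covered: preferential rate Free applies instead.
The additional-duty order on 06.43 targets Pelay, not Erieth; it does not apply.
Duty = $229,063.46 × 0% = $0.00.
Line 3 (80.18, Erieth, 3,553 liters, $838,969.89):
Base rate for 80.18 is $7.07/liter.
Origin Erieth qualifies under the Naristan–Erieth agreement and 80.18 is covered: preferential rate Free applies instead.
Duty = $838,969.89 × 0% = $0.00.
Total = $250,505.72 + $0.00 + $0.00 = $250,505.72.

$250,505.72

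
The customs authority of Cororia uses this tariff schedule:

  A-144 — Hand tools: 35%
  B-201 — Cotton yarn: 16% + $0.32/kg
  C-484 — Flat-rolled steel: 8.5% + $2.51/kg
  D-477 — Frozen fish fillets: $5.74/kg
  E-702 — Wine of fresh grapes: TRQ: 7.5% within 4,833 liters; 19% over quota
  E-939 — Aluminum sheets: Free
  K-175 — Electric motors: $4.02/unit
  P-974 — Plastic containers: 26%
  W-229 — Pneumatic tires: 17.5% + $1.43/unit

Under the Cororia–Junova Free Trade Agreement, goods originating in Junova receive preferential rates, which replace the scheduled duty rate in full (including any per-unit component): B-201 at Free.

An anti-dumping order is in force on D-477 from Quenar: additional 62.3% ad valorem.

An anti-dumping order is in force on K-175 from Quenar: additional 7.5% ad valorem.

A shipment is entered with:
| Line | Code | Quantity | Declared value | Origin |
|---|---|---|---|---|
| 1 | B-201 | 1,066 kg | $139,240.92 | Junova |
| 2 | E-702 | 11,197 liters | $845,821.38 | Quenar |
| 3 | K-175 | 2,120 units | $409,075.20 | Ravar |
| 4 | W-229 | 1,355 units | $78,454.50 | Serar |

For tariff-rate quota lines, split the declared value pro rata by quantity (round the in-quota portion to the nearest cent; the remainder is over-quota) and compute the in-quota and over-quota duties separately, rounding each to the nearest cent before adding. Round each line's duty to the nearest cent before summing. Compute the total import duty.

$142,910.90

Line 1 (B-201, Junova, 1,066 kg, $139,240.92):
Base rate for B-201 is 16% + $0.32/kg.
Origin Junova qualifies under the Cororia–Junova agreement and B-201 is covered: preferential rate Free applies instead.
Duty = $139,240.92 × 0% = $0.00.
Line 2 (E-702, Quenar, 11,197 liters, $845,821.38):
Code E-702 is under a tariff-rate quota (threshold 4,833 liters). In-quota: 4,833 liters at 7.5%; over-quota: 6,364 liters at 19%.
Pro-rata value split: in-quota = $845,821.38 × 4,833/11,197 = $365,084.82; over-quota = $845,821.38 − $365,084.82 = $480,736.56.
In-quota duty = $365,084.82 × 7.5% = $27,381.36. Over-quota duty = $480,736.56 × 19% = $91,339.95.
Line duty = $27,381.36 + $91,339.95 = $118,721.31.
Line 3 (K-175, Ravar, 2,120 units, $409,075.20):
Base rate for K-175 is $4.02/unit.
The additional-duty order on K-175 targets Quenar, not Ravar; it does not apply.
Duty = 2,120 × $4.02 = $8,522.40.
Line 4 (W-229, Serar, 1,355 units, $78,454.50):
Base rate for W-229 is 17.5% + $1.43/unit.
Duty = $78,454.50 × 17.5% + 1,355 × $1.43 = $15,667.19.
Total = $0.00 + $118,721.31 + $8,522.40 + $15,667.19 = $142,910.90.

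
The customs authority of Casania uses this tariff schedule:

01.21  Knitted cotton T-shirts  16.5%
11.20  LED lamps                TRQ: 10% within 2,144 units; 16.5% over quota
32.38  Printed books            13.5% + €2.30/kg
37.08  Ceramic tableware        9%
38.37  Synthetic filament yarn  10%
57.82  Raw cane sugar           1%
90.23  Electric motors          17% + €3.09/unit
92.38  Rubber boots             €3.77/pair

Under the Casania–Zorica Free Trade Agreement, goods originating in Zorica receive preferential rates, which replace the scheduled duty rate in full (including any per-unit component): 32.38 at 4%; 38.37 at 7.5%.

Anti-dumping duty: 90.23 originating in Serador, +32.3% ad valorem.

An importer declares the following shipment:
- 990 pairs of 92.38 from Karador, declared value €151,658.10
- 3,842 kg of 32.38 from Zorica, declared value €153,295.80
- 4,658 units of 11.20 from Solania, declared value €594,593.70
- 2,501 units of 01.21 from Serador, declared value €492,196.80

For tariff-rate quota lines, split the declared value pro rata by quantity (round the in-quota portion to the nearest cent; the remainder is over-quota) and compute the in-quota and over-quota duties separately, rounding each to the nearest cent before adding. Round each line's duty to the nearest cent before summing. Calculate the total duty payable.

€171,395.26

Line 1 (92.38, Karador, 990 pairs, €151,658.10):
Base rate for 92.38 is €3.77/pair.
Duty = 990 × €3.77 = €3,732.30.
Line 2 (32.38, Zorica, 3,842 kg, €153,295.80):
Base rate for 32.38 is 13.5% + €2.30/kg.
Origin Zorica qualifies under the Casania–Zorica agreement and 32.38 is covered: preferential rate 4% applies instead.
Duty = €153,295.80 × 4% = €6,131.83.
Line 3 (11.20, Solania, 4,658 units, €594,593.70):
Code 11.20 is under a tariff-rate quota (threshold 2,144 units). In-quota: 2,144 units at 10%; over-quota: 2,514 units at 16.5%.
Pro-rata value split: in-quota = €594,593.70 × 2,144/4,658 = €273,681.60; over-quota = €594,593.70 − €273,681.60 = €320,912.10.
In-quota duty = €273,681.60 × 10% = €27,368.16. Over-quota duty = €320,912.10 × 16.5% = €52,950.50.
Line duty = €27,368.16 + €52,950.50 = €80,318.66.
Line 4 (01.21, Serador, 2,501 units, €492,196.80):
Base rate for 01.21 is 16.5%.
Duty = €492,196.80 × 16.5% = €81,212.47.
Total = €3,732.30 + €6,131.83 + €80,318.66 + €81,212.47 = €171,395.26.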